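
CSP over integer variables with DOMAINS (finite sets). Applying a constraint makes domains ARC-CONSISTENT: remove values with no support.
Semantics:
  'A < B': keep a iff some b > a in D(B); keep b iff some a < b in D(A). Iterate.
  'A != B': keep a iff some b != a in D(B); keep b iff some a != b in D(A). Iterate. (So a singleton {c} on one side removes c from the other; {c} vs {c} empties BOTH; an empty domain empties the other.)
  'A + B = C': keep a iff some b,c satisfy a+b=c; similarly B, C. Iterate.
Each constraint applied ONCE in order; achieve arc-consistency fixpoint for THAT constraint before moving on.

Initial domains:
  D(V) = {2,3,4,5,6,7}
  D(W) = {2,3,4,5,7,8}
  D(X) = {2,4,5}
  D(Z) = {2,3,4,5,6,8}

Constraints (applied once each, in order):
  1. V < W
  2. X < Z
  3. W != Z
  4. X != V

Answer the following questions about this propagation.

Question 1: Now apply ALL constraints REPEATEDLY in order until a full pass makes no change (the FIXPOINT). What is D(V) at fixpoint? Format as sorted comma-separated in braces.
Answer: {2,3,4,5,6,7}

Derivation:
pass 0 (initial): D(V)={2,3,4,5,6,7}
pass 1: W {2,3,4,5,7,8}->{3,4,5,7,8}; Z {2,3,4,5,6,8}->{3,4,5,6,8}
pass 2: no change
Fixpoint after 2 passes: D(V) = {2,3,4,5,6,7}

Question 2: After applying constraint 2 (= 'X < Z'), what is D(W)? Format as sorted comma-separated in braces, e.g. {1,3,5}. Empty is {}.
Constraint 1 (V < W) on D(V)={2,3,4,5,6,7} D(W)={2,3,4,5,7,8}: W {2,3,4,5,7,8}->{3,4,5,7,8}
Constraint 2 (X < Z) on D(X)={2,4,5} D(Z)={2,3,4,5,6,8}: Z {2,3,4,5,6,8}->{3,4,5,6,8}
So after constraint 2: D(W) = {3,4,5,7,8}

Answer: {3,4,5,7,8}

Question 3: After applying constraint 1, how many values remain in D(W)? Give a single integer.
Answer: 5

Derivation:
Constraint 1 (V < W) on D(V)={2,3,4,5,6,7} D(W)={2,3,4,5,7,8}: W {2,3,4,5,7,8}->{3,4,5,7,8}
So after constraint 1: D(W)={3,4,5,7,8}, size = 5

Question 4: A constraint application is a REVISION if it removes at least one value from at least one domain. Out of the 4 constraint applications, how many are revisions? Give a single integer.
Constraint 1 (V < W) on D(V)={2,3,4,5,6,7} D(W)={2,3,4,5,7,8}: W {2,3,4,5,7,8}->{3,4,5,7,8} => REVISION
Constraint 2 (X < Z) on D(X)={2,4,5} D(Z)={2,3,4,5,6,8}: Z {2,3,4,5,6,8}->{3,4,5,6,8} => REVISION
Constraint 3 (W != Z) on D(W)={3,4,5,7,8} D(Z)={3,4,5,6,8}: no change => not a revision
Constraint 4 (X != V) on D(X)={2,4,5} D(V)={2,3,4,5,6,7}: no change => not a revision
Total revisions = 2

Answer: 2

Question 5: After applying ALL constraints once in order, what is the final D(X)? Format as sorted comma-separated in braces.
Answer: {2,4,5}

Derivation:
Constraint 1 (V < W) on D(V)={2,3,4,5,6,7} D(W)={2,3,4,5,7,8}: W {2,3,4,5,7,8}->{3,4,5,7,8}
Constraint 2 (X < Z) on D(X)={2,4,5} D(Z)={2,3,4,5,6,8}: Z {2,3,4,5,6,8}->{3,4,5,6,8}
Constraint 3 (W != Z) on D(W)={3,4,5,7,8} D(Z)={3,4,5,6,8}: no change
Constraint 4 (X != V) on D(X)={2,4,5} D(V)={2,3,4,5,6,7}: no change
So after all 4 constraints: D(X) = {2,4,5}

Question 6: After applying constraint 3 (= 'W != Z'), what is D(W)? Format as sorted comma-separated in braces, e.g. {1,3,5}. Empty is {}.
Answer: {3,4,5,7,8}

Derivation:
Constraint 1 (V < W) on D(V)={2,3,4,5,6,7} D(W)={2,3,4,5,7,8}: W {2,3,4,5,7,8}->{3,4,5,7,8}
Constraint 2 (X < Z) on D(X)={2,4,5} D(Z)={2,3,4,5,6,8}: Z {2,3,4,5,6,8}->{3,4,5,6,8}
Constraint 3 (W != Z) on D(W)={3,4,5,7,8} D(Z)={3,4,5,6,8}: no change
So after constraint 3: D(W) = {3,4,5,7,8}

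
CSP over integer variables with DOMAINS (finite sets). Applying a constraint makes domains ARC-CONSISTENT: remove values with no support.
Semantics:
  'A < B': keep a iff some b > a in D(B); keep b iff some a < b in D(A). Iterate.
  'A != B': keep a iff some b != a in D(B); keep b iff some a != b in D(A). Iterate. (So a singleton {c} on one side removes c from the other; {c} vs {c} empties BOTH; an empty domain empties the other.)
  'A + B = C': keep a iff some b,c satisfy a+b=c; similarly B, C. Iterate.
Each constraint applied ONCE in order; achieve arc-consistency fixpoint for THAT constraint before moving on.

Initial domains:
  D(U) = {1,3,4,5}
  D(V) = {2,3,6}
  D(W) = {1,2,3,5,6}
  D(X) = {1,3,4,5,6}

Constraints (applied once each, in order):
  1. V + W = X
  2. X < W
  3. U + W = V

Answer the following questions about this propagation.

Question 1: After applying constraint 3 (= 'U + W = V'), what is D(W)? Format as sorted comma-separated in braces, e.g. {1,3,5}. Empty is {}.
Constraint 1 (V + W = X) on D(V)={2,3,6} D(W)={1,2,3,5,6} D(X)={1,3,4,5,6}: V {2,3,6}->{2,3}; W {1,2,3,5,6}->{1,2,3}; X {1,3,4,5,6}->{3,4,5,6}
Constraint 2 (X < W) on D(X)={3,4,5,6} D(W)={1,2,3}: X {3,4,5,6}->{}; W {1,2,3}->{}
Constraint 3 (U + W = V) on D(U)={1,3,4,5} D(W)={} D(V)={2,3}: U {1,3,4,5}->{}; V {2,3}->{}
So after constraint 3: D(W) = {}

Answer: {}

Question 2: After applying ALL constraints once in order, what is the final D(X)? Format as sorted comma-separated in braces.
Constraint 1 (V + W = X) on D(V)={2,3,6} D(W)={1,2,3,5,6} D(X)={1,3,4,5,6}: V {2,3,6}->{2,3}; W {1,2,3,5,6}->{1,2,3}; X {1,3,4,5,6}->{3,4,5,6}
Constraint 2 (X < W) on D(X)={3,4,5,6} D(W)={1,2,3}: X {3,4,5,6}->{}; W {1,2,3}->{}
Constraint 3 (U + W = V) on D(U)={1,3,4,5} D(W)={} D(V)={2,3}: U {1,3,4,5}->{}; V {2,3}->{}
So after all 3 constraints: D(X) = {}

Answer: {}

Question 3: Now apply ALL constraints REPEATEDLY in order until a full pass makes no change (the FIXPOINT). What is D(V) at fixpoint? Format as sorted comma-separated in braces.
pass 0 (initial): D(V)={2,3,6}
pass 1: U {1,3,4,5}->{}; V {2,3,6}->{}; W {1,2,3,5,6}->{}; X {1,3,4,5,6}->{}
pass 2: no change
Fixpoint after 2 passes: D(V) = {}

Answer: {}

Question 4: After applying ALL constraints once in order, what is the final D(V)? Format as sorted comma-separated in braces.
Answer: {}

Derivation:
Constraint 1 (V + W = X) on D(V)={2,3,6} D(W)={1,2,3,5,6} D(X)={1,3,4,5,6}: V {2,3,6}->{2,3}; W {1,2,3,5,6}->{1,2,3}; X {1,3,4,5,6}->{3,4,5,6}
Constraint 2 (X < W) on D(X)={3,4,5,6} D(W)={1,2,3}: X {3,4,5,6}->{}; W {1,2,3}->{}
Constraint 3 (U + W = V) on D(U)={1,3,4,5} D(W)={} D(V)={2,3}: U {1,3,4,5}->{}; V {2,3}->{}
So after all 3 constraints: D(V) = {}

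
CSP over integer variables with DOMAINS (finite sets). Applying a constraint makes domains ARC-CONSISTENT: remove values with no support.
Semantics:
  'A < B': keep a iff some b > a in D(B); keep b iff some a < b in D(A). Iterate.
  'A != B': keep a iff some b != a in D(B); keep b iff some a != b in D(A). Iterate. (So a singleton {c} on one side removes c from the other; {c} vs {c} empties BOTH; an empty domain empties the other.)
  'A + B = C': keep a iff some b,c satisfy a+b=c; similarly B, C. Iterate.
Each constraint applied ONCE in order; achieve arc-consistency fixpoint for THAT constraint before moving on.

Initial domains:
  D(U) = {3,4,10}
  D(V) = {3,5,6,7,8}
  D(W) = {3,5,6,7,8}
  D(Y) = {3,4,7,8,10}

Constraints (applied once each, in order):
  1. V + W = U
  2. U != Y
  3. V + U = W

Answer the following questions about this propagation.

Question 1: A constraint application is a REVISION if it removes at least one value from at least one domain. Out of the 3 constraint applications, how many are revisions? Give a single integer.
Constraint 1 (V + W = U) on D(V)={3,5,6,7,8} D(W)={3,5,6,7,8} D(U)={3,4,10}: V {3,5,6,7,8}->{3,5,7}; W {3,5,6,7,8}->{3,5,7}; U {3,4,10}->{10} => REVISION
Constraint 2 (U != Y) on D(U)={10} D(Y)={3,4,7,8,10}: Y {3,4,7,8,10}->{3,4,7,8} => REVISION
Constraint 3 (V + U = W) on D(V)={3,5,7} D(U)={10} D(W)={3,5,7}: V {3,5,7}->{}; U {10}->{}; W {3,5,7}->{} => REVISION
Total revisions = 3

Answer: 3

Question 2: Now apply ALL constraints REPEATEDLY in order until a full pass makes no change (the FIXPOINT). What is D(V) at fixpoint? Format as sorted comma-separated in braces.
pass 0 (initial): D(V)={3,5,6,7,8}
pass 1: U {3,4,10}->{}; V {3,5,6,7,8}->{}; W {3,5,6,7,8}->{}; Y {3,4,7,8,10}->{3,4,7,8}
pass 2: Y {3,4,7,8}->{}
pass 3: no change
Fixpoint after 3 passes: D(V) = {}

Answer: {}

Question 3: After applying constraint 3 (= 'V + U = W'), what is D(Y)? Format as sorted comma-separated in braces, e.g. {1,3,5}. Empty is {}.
Answer: {3,4,7,8}

Derivation:
Constraint 1 (V + W = U) on D(V)={3,5,6,7,8} D(W)={3,5,6,7,8} D(U)={3,4,10}: V {3,5,6,7,8}->{3,5,7}; W {3,5,6,7,8}->{3,5,7}; U {3,4,10}->{10}
Constraint 2 (U != Y) on D(U)={10} D(Y)={3,4,7,8,10}: Y {3,4,7,8,10}->{3,4,7,8}
Constraint 3 (V + U = W) on D(V)={3,5,7} D(U)={10} D(W)={3,5,7}: V {3,5,7}->{}; U {10}->{}; W {3,5,7}->{}
So after constraint 3: D(Y) = {3,4,7,8}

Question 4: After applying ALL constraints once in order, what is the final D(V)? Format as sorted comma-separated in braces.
Answer: {}

Derivation:
Constraint 1 (V + W = U) on D(V)={3,5,6,7,8} D(W)={3,5,6,7,8} D(U)={3,4,10}: V {3,5,6,7,8}->{3,5,7}; W {3,5,6,7,8}->{3,5,7}; U {3,4,10}->{10}
Constraint 2 (U != Y) on D(U)={10} D(Y)={3,4,7,8,10}: Y {3,4,7,8,10}->{3,4,7,8}
Constraint 3 (V + U = W) on D(V)={3,5,7} D(U)={10} D(W)={3,5,7}: V {3,5,7}->{}; U {10}->{}; W {3,5,7}->{}
So after all 3 constraints: D(V) = {}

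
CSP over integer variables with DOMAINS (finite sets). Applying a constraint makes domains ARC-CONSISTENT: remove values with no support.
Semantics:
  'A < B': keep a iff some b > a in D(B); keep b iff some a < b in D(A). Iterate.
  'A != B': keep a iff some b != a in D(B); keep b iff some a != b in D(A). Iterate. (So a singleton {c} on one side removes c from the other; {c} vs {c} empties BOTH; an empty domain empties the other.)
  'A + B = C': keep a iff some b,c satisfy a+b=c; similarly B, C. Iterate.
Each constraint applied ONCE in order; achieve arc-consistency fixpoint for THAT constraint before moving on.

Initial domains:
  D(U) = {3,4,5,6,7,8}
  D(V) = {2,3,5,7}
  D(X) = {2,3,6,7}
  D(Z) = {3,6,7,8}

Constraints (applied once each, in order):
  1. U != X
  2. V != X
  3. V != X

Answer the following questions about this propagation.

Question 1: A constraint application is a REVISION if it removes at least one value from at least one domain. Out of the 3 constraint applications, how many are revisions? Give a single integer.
Answer: 0

Derivation:
Constraint 1 (U != X) on D(U)={3,4,5,6,7,8} D(X)={2,3,6,7}: no change => not a revision
Constraint 2 (V != X) on D(V)={2,3,5,7} D(X)={2,3,6,7}: no change => not a revision
Constraint 3 (V != X) on D(V)={2,3,5,7} D(X)={2,3,6,7}: no change => not a revision
Total revisions = 0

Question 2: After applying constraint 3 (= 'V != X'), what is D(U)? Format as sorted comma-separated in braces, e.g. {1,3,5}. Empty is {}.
Answer: {3,4,5,6,7,8}

Derivation:
Constraint 1 (U != X) on D(U)={3,4,5,6,7,8} D(X)={2,3,6,7}: no change
Constraint 2 (V != X) on D(V)={2,3,5,7} D(X)={2,3,6,7}: no change
Constraint 3 (V != X) on D(V)={2,3,5,7} D(X)={2,3,6,7}: no change
So after constraint 3: D(U) = {3,4,5,6,7,8}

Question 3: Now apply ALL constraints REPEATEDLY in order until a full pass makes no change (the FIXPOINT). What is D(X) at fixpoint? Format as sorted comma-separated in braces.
Answer: {2,3,6,7}

Derivation:
pass 0 (initial): D(X)={2,3,6,7}
pass 1: no change
Fixpoint after 1 passes: D(X) = {2,3,6,7}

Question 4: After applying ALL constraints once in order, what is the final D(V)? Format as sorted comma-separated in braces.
Constraint 1 (U != X) on D(U)={3,4,5,6,7,8} D(X)={2,3,6,7}: no change
Constraint 2 (V != X) on D(V)={2,3,5,7} D(X)={2,3,6,7}: no change
Constraint 3 (V != X) on D(V)={2,3,5,7} D(X)={2,3,6,7}: no change
So after all 3 constraints: D(V) = {2,3,5,7}

Answer: {2,3,5,7}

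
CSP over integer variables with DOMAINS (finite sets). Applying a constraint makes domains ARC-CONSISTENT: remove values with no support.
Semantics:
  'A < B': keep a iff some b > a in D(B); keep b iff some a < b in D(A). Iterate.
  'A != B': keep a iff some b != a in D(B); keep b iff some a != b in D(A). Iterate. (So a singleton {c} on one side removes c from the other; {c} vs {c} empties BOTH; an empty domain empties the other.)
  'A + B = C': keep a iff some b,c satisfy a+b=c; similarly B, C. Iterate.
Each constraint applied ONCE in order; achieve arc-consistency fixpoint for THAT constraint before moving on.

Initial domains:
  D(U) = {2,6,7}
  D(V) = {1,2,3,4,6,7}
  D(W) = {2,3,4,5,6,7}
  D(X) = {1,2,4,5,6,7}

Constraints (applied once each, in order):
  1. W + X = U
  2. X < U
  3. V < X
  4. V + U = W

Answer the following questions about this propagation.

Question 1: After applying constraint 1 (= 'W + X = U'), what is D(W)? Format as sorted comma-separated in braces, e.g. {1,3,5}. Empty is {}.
Constraint 1 (W + X = U) on D(W)={2,3,4,5,6,7} D(X)={1,2,4,5,6,7} D(U)={2,6,7}: W {2,3,4,5,6,7}->{2,3,4,5,6}; X {1,2,4,5,6,7}->{1,2,4,5}; U {2,6,7}->{6,7}
So after constraint 1: D(W) = {2,3,4,5,6}

Answer: {2,3,4,5,6}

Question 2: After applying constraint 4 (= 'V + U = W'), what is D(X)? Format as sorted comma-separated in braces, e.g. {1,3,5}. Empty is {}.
Constraint 1 (W + X = U) on D(W)={2,3,4,5,6,7} D(X)={1,2,4,5,6,7} D(U)={2,6,7}: W {2,3,4,5,6,7}->{2,3,4,5,6}; X {1,2,4,5,6,7}->{1,2,4,5}; U {2,6,7}->{6,7}
Constraint 2 (X < U) on D(X)={1,2,4,5} D(U)={6,7}: no change
Constraint 3 (V < X) on D(V)={1,2,3,4,6,7} D(X)={1,2,4,5}: V {1,2,3,4,6,7}->{1,2,3,4}; X {1,2,4,5}->{2,4,5}
Constraint 4 (V + U = W) on D(V)={1,2,3,4} D(U)={6,7} D(W)={2,3,4,5,6}: V {1,2,3,4}->{}; U {6,7}->{}; W {2,3,4,5,6}->{}
So after constraint 4: D(X) = {2,4,5}

Answer: {2,4,5}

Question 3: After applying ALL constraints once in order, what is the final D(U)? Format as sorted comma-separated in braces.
Constraint 1 (W + X = U) on D(W)={2,3,4,5,6,7} D(X)={1,2,4,5,6,7} D(U)={2,6,7}: W {2,3,4,5,6,7}->{2,3,4,5,6}; X {1,2,4,5,6,7}->{1,2,4,5}; U {2,6,7}->{6,7}
Constraint 2 (X < U) on D(X)={1,2,4,5} D(U)={6,7}: no change
Constraint 3 (V < X) on D(V)={1,2,3,4,6,7} D(X)={1,2,4,5}: V {1,2,3,4,6,7}->{1,2,3,4}; X {1,2,4,5}->{2,4,5}
Constraint 4 (V + U = W) on D(V)={1,2,3,4} D(U)={6,7} D(W)={2,3,4,5,6}: V {1,2,3,4}->{}; U {6,7}->{}; W {2,3,4,5,6}->{}
So after all 4 constraints: D(U) = {}

Answer: {}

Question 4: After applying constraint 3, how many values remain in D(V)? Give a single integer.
Answer: 4

Derivation:
Constraint 1 (W + X = U) on D(W)={2,3,4,5,6,7} D(X)={1,2,4,5,6,7} D(U)={2,6,7}: W {2,3,4,5,6,7}->{2,3,4,5,6}; X {1,2,4,5,6,7}->{1,2,4,5}; U {2,6,7}->{6,7}
Constraint 2 (X < U) on D(X)={1,2,4,5} D(U)={6,7}: no change
Constraint 3 (V < X) on D(V)={1,2,3,4,6,7} D(X)={1,2,4,5}: V {1,2,3,4,6,7}->{1,2,3,4}; X {1,2,4,5}->{2,4,5}
So after constraint 3: D(V)={1,2,3,4}, size = 4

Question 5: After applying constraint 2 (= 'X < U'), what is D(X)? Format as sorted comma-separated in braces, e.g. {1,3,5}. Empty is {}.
Answer: {1,2,4,5}

Derivation:
Constraint 1 (W + X = U) on D(W)={2,3,4,5,6,7} D(X)={1,2,4,5,6,7} D(U)={2,6,7}: W {2,3,4,5,6,7}->{2,3,4,5,6}; X {1,2,4,5,6,7}->{1,2,4,5}; U {2,6,7}->{6,7}
Constraint 2 (X < U) on D(X)={1,2,4,5} D(U)={6,7}: no change
So after constraint 2: D(X) = {1,2,4,5}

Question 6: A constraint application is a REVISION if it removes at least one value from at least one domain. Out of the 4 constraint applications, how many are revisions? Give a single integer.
Constraint 1 (W + X = U) on D(W)={2,3,4,5,6,7} D(X)={1,2,4,5,6,7} D(U)={2,6,7}: W {2,3,4,5,6,7}->{2,3,4,5,6}; X {1,2,4,5,6,7}->{1,2,4,5}; U {2,6,7}->{6,7} => REVISION
Constraint 2 (X < U) on D(X)={1,2,4,5} D(U)={6,7}: no change => not a revision
Constraint 3 (V < X) on D(V)={1,2,3,4,6,7} D(X)={1,2,4,5}: V {1,2,3,4,6,7}->{1,2,3,4}; X {1,2,4,5}->{2,4,5} => REVISION
Constraint 4 (V + U = W) on D(V)={1,2,3,4} D(U)={6,7} D(W)={2,3,4,5,6}: V {1,2,3,4}->{}; U {6,7}->{}; W {2,3,4,5,6}->{} => REVISION
Total revisions = 3

Answer: 3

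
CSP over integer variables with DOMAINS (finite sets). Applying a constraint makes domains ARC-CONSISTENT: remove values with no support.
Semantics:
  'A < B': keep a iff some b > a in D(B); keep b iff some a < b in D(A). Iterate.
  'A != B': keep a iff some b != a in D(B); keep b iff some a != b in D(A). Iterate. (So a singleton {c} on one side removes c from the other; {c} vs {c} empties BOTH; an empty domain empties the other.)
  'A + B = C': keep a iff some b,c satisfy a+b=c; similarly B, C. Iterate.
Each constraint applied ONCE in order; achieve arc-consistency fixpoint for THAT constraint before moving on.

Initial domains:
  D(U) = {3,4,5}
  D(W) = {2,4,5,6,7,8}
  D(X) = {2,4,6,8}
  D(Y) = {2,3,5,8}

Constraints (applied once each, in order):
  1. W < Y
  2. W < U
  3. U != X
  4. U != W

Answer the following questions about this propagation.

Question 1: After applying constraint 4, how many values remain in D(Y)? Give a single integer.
Answer: 3

Derivation:
Constraint 1 (W < Y) on D(W)={2,4,5,6,7,8} D(Y)={2,3,5,8}: W {2,4,5,6,7,8}->{2,4,5,6,7}; Y {2,3,5,8}->{3,5,8}
Constraint 2 (W < U) on D(W)={2,4,5,6,7} D(U)={3,4,5}: W {2,4,5,6,7}->{2,4}
Constraint 3 (U != X) on D(U)={3,4,5} D(X)={2,4,6,8}: no change
Constraint 4 (U != W) on D(U)={3,4,5} D(W)={2,4}: no change
So after constraint 4: D(Y)={3,5,8}, size = 3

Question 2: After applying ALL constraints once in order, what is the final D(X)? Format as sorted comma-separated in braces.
Answer: {2,4,6,8}

Derivation:
Constraint 1 (W < Y) on D(W)={2,4,5,6,7,8} D(Y)={2,3,5,8}: W {2,4,5,6,7,8}->{2,4,5,6,7}; Y {2,3,5,8}->{3,5,8}
Constraint 2 (W < U) on D(W)={2,4,5,6,7} D(U)={3,4,5}: W {2,4,5,6,7}->{2,4}
Constraint 3 (U != X) on D(U)={3,4,5} D(X)={2,4,6,8}: no change
Constraint 4 (U != W) on D(U)={3,4,5} D(W)={2,4}: no change
So after all 4 constraints: D(X) = {2,4,6,8}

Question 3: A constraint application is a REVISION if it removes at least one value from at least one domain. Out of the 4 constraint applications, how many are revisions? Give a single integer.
Answer: 2

Derivation:
Constraint 1 (W < Y) on D(W)={2,4,5,6,7,8} D(Y)={2,3,5,8}: W {2,4,5,6,7,8}->{2,4,5,6,7}; Y {2,3,5,8}->{3,5,8} => REVISION
Constraint 2 (W < U) on D(W)={2,4,5,6,7} D(U)={3,4,5}: W {2,4,5,6,7}->{2,4} => REVISION
Constraint 3 (U != X) on D(U)={3,4,5} D(X)={2,4,6,8}: no change => not a revision
Constraint 4 (U != W) on D(U)={3,4,5} D(W)={2,4}: no change => not a revision
Total revisions = 2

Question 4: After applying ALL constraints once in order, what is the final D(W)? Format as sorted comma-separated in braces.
Answer: {2,4}

Derivation:
Constraint 1 (W < Y) on D(W)={2,4,5,6,7,8} D(Y)={2,3,5,8}: W {2,4,5,6,7,8}->{2,4,5,6,7}; Y {2,3,5,8}->{3,5,8}
Constraint 2 (W < U) on D(W)={2,4,5,6,7} D(U)={3,4,5}: W {2,4,5,6,7}->{2,4}
Constraint 3 (U != X) on D(U)={3,4,5} D(X)={2,4,6,8}: no change
Constraint 4 (U != W) on D(U)={3,4,5} D(W)={2,4}: no change
So after all 4 constraints: D(W) = {2,4}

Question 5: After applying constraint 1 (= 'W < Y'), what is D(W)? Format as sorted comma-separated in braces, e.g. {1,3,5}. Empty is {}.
Answer: {2,4,5,6,7}

Derivation:
Constraint 1 (W < Y) on D(W)={2,4,5,6,7,8} D(Y)={2,3,5,8}: W {2,4,5,6,7,8}->{2,4,5,6,7}; Y {2,3,5,8}->{3,5,8}
So after constraint 1: D(W) = {2,4,5,6,7}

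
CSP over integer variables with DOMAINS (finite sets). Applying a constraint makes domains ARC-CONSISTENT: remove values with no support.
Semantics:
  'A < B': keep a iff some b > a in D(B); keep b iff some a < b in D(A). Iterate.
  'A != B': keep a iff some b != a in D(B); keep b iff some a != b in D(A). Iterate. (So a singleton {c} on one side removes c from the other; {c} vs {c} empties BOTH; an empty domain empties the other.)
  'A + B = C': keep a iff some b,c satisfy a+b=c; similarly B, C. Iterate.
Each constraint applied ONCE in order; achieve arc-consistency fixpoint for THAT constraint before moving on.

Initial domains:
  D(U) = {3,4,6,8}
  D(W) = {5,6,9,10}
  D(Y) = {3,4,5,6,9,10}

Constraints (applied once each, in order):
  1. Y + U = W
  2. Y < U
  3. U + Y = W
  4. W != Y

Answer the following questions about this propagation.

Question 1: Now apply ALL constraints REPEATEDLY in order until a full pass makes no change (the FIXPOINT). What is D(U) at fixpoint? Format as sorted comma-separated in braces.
pass 0 (initial): D(U)={3,4,6,8}
pass 1: U {3,4,6,8}->{4,6}; W {5,6,9,10}->{9,10}; Y {3,4,5,6,9,10}->{3,4,5}
pass 2: no change
Fixpoint after 2 passes: D(U) = {4,6}

Answer: {4,6}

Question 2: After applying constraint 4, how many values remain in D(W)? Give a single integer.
Constraint 1 (Y + U = W) on D(Y)={3,4,5,6,9,10} D(U)={3,4,6,8} D(W)={5,6,9,10}: Y {3,4,5,6,9,10}->{3,4,5,6}; U {3,4,6,8}->{3,4,6}; W {5,6,9,10}->{6,9,10}
Constraint 2 (Y < U) on D(Y)={3,4,5,6} D(U)={3,4,6}: Y {3,4,5,6}->{3,4,5}; U {3,4,6}->{4,6}
Constraint 3 (U + Y = W) on D(U)={4,6} D(Y)={3,4,5} D(W)={6,9,10}: W {6,9,10}->{9,10}
Constraint 4 (W != Y) on D(W)={9,10} D(Y)={3,4,5}: no change
So after constraint 4: D(W)={9,10}, size = 2

Answer: 2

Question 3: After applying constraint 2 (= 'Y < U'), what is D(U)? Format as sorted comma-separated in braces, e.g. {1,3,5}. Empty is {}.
Answer: {4,6}

Derivation:
Constraint 1 (Y + U = W) on D(Y)={3,4,5,6,9,10} D(U)={3,4,6,8} D(W)={5,6,9,10}: Y {3,4,5,6,9,10}->{3,4,5,6}; U {3,4,6,8}->{3,4,6}; W {5,6,9,10}->{6,9,10}
Constraint 2 (Y < U) on D(Y)={3,4,5,6} D(U)={3,4,6}: Y {3,4,5,6}->{3,4,5}; U {3,4,6}->{4,6}
So after constraint 2: D(U) = {4,6}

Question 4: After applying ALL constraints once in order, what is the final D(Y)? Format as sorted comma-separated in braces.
Answer: {3,4,5}

Derivation:
Constraint 1 (Y + U = W) on D(Y)={3,4,5,6,9,10} D(U)={3,4,6,8} D(W)={5,6,9,10}: Y {3,4,5,6,9,10}->{3,4,5,6}; U {3,4,6,8}->{3,4,6}; W {5,6,9,10}->{6,9,10}
Constraint 2 (Y < U) on D(Y)={3,4,5,6} D(U)={3,4,6}: Y {3,4,5,6}->{3,4,5}; U {3,4,6}->{4,6}
Constraint 3 (U + Y = W) on D(U)={4,6} D(Y)={3,4,5} D(W)={6,9,10}: W {6,9,10}->{9,10}
Constraint 4 (W != Y) on D(W)={9,10} D(Y)={3,4,5}: no change
So after all 4 constraints: D(Y) = {3,4,5}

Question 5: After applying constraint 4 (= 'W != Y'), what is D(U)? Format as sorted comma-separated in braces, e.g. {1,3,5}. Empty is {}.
Constraint 1 (Y + U = W) on D(Y)={3,4,5,6,9,10} D(U)={3,4,6,8} D(W)={5,6,9,10}: Y {3,4,5,6,9,10}->{3,4,5,6}; U {3,4,6,8}->{3,4,6}; W {5,6,9,10}->{6,9,10}
Constraint 2 (Y < U) on D(Y)={3,4,5,6} D(U)={3,4,6}: Y {3,4,5,6}->{3,4,5}; U {3,4,6}->{4,6}
Constraint 3 (U + Y = W) on D(U)={4,6} D(Y)={3,4,5} D(W)={6,9,10}: W {6,9,10}->{9,10}
Constraint 4 (W != Y) on D(W)={9,10} D(Y)={3,4,5}: no change
So after constraint 4: D(U) = {4,6}

Answer: {4,6}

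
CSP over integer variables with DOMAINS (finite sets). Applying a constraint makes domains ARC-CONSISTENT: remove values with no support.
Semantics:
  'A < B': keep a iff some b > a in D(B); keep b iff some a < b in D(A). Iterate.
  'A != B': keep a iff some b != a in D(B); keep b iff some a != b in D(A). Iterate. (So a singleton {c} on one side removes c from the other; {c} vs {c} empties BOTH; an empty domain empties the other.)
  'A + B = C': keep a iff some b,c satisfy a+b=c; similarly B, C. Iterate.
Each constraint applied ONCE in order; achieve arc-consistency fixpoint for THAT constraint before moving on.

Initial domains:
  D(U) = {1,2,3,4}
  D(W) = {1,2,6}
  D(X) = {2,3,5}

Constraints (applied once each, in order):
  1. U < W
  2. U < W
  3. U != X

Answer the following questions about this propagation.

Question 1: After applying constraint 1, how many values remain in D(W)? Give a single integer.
Constraint 1 (U < W) on D(U)={1,2,3,4} D(W)={1,2,6}: W {1,2,6}->{2,6}
So after constraint 1: D(W)={2,6}, size = 2

Answer: 2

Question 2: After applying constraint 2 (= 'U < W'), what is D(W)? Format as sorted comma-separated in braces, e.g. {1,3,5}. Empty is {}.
Constraint 1 (U < W) on D(U)={1,2,3,4} D(W)={1,2,6}: W {1,2,6}->{2,6}
Constraint 2 (U < W) on D(U)={1,2,3,4} D(W)={2,6}: no change
So after constraint 2: D(W) = {2,6}

Answer: {2,6}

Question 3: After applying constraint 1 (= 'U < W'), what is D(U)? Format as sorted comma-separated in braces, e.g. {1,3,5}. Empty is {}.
Constraint 1 (U < W) on D(U)={1,2,3,4} D(W)={1,2,6}: W {1,2,6}->{2,6}
So after constraint 1: D(U) = {1,2,3,4}

Answer: {1,2,3,4}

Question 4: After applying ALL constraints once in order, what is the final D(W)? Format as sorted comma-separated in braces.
Constraint 1 (U < W) on D(U)={1,2,3,4} D(W)={1,2,6}: W {1,2,6}->{2,6}
Constraint 2 (U < W) on D(U)={1,2,3,4} D(W)={2,6}: no change
Constraint 3 (U != X) on D(U)={1,2,3,4} D(X)={2,3,5}: no change
So after all 3 constraints: D(W) = {2,6}

Answer: {2,6}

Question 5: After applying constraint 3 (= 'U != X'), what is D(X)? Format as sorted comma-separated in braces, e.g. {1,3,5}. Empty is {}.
Constraint 1 (U < W) on D(U)={1,2,3,4} D(W)={1,2,6}: W {1,2,6}->{2,6}
Constraint 2 (U < W) on D(U)={1,2,3,4} D(W)={2,6}: no change
Constraint 3 (U != X) on D(U)={1,2,3,4} D(X)={2,3,5}: no change
So after constraint 3: D(X) = {2,3,5}

Answer: {2,3,5}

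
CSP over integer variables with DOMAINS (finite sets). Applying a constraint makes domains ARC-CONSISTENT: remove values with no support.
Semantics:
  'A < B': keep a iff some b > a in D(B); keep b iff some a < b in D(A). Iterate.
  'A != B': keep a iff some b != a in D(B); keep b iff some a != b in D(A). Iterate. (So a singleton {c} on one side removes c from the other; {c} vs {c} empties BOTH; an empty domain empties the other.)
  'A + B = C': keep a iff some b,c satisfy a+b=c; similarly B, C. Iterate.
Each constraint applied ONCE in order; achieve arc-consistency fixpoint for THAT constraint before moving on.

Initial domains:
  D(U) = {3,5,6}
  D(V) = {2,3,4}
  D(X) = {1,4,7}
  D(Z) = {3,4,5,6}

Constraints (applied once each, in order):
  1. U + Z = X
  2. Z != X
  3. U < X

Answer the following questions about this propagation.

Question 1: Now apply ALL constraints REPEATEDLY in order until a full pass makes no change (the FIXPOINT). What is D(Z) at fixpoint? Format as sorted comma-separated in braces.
pass 0 (initial): D(Z)={3,4,5,6}
pass 1: U {3,5,6}->{3}; X {1,4,7}->{7}; Z {3,4,5,6}->{4}
pass 2: no change
Fixpoint after 2 passes: D(Z) = {4}

Answer: {4}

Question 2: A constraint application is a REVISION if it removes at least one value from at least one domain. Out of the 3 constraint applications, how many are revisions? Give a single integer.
Answer: 1

Derivation:
Constraint 1 (U + Z = X) on D(U)={3,5,6} D(Z)={3,4,5,6} D(X)={1,4,7}: U {3,5,6}->{3}; Z {3,4,5,6}->{4}; X {1,4,7}->{7} => REVISION
Constraint 2 (Z != X) on D(Z)={4} D(X)={7}: no change => not a revision
Constraint 3 (U < X) on D(U)={3} D(X)={7}: no change => not a revision
Total revisions = 1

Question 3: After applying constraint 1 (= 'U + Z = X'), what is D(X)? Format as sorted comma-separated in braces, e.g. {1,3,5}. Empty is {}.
Answer: {7}

Derivation:
Constraint 1 (U + Z = X) on D(U)={3,5,6} D(Z)={3,4,5,6} D(X)={1,4,7}: U {3,5,6}->{3}; Z {3,4,5,6}->{4}; X {1,4,7}->{7}
So after constraint 1: D(X) = {7}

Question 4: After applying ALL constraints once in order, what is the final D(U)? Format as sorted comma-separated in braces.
Constraint 1 (U + Z = X) on D(U)={3,5,6} D(Z)={3,4,5,6} D(X)={1,4,7}: U {3,5,6}->{3}; Z {3,4,5,6}->{4}; X {1,4,7}->{7}
Constraint 2 (Z != X) on D(Z)={4} D(X)={7}: no change
Constraint 3 (U < X) on D(U)={3} D(X)={7}: no change
So after all 3 constraints: D(U) = {3}

Answer: {3}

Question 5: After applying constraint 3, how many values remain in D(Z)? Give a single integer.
Constraint 1 (U + Z = X) on D(U)={3,5,6} D(Z)={3,4,5,6} D(X)={1,4,7}: U {3,5,6}->{3}; Z {3,4,5,6}->{4}; X {1,4,7}->{7}
Constraint 2 (Z != X) on D(Z)={4} D(X)={7}: no change
Constraint 3 (U < X) on D(U)={3} D(X)={7}: no change
So after constraint 3: D(Z)={4}, size = 1

Answer: 1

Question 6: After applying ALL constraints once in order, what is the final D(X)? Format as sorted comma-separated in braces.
Answer: {7}

Derivation:
Constraint 1 (U + Z = X) on D(U)={3,5,6} D(Z)={3,4,5,6} D(X)={1,4,7}: U {3,5,6}->{3}; Z {3,4,5,6}->{4}; X {1,4,7}->{7}
Constraint 2 (Z != X) on D(Z)={4} D(X)={7}: no change
Constraint 3 (U < X) on D(U)={3} D(X)={7}: no change
So after all 3 constraints: D(X) = {7}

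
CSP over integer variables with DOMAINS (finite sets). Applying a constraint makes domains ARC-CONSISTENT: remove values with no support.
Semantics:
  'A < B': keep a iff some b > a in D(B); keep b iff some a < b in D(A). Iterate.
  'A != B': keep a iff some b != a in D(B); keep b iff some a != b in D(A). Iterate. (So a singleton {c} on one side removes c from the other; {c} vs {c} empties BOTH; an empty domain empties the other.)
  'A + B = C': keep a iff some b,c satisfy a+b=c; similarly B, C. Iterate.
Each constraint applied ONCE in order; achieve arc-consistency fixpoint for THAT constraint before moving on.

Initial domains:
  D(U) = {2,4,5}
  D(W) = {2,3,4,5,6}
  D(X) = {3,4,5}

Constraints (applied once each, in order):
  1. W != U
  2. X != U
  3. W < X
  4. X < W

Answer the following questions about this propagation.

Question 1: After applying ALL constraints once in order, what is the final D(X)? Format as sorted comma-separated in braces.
Answer: {3}

Derivation:
Constraint 1 (W != U) on D(W)={2,3,4,5,6} D(U)={2,4,5}: no change
Constraint 2 (X != U) on D(X)={3,4,5} D(U)={2,4,5}: no change
Constraint 3 (W < X) on D(W)={2,3,4,5,6} D(X)={3,4,5}: W {2,3,4,5,6}->{2,3,4}
Constraint 4 (X < W) on D(X)={3,4,5} D(W)={2,3,4}: X {3,4,5}->{3}; W {2,3,4}->{4}
So after all 4 constraints: D(X) = {3}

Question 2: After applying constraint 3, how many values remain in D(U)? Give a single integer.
Constraint 1 (W != U) on D(W)={2,3,4,5,6} D(U)={2,4,5}: no change
Constraint 2 (X != U) on D(X)={3,4,5} D(U)={2,4,5}: no change
Constraint 3 (W < X) on D(W)={2,3,4,5,6} D(X)={3,4,5}: W {2,3,4,5,6}->{2,3,4}
So after constraint 3: D(U)={2,4,5}, size = 3

Answer: 3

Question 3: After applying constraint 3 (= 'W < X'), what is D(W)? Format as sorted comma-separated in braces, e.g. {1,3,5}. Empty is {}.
Constraint 1 (W != U) on D(W)={2,3,4,5,6} D(U)={2,4,5}: no change
Constraint 2 (X != U) on D(X)={3,4,5} D(U)={2,4,5}: no change
Constraint 3 (W < X) on D(W)={2,3,4,5,6} D(X)={3,4,5}: W {2,3,4,5,6}->{2,3,4}
So after constraint 3: D(W) = {2,3,4}

Answer: {2,3,4}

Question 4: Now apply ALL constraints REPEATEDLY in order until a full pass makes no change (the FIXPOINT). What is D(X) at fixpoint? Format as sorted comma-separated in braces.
Answer: {}

Derivation:
pass 0 (initial): D(X)={3,4,5}
pass 1: W {2,3,4,5,6}->{4}; X {3,4,5}->{3}
pass 2: U {2,4,5}->{2,5}; W {4}->{}; X {3}->{}
pass 3: U {2,5}->{}
pass 4: no change
Fixpoint after 4 passes: D(X) = {}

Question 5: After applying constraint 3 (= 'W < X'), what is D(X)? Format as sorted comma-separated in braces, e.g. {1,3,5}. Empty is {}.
Answer: {3,4,5}

Derivation:
Constraint 1 (W != U) on D(W)={2,3,4,5,6} D(U)={2,4,5}: no change
Constraint 2 (X != U) on D(X)={3,4,5} D(U)={2,4,5}: no change
Constraint 3 (W < X) on D(W)={2,3,4,5,6} D(X)={3,4,5}: W {2,3,4,5,6}->{2,3,4}
So after constraint 3: D(X) = {3,4,5}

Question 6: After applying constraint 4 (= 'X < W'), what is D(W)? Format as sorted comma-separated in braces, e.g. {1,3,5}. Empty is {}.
Answer: {4}

Derivation:
Constraint 1 (W != U) on D(W)={2,3,4,5,6} D(U)={2,4,5}: no change
Constraint 2 (X != U) on D(X)={3,4,5} D(U)={2,4,5}: no change
Constraint 3 (W < X) on D(W)={2,3,4,5,6} D(X)={3,4,5}: W {2,3,4,5,6}->{2,3,4}
Constraint 4 (X < W) on D(X)={3,4,5} D(W)={2,3,4}: X {3,4,5}->{3}; W {2,3,4}->{4}
So after constraint 4: D(W) = {4}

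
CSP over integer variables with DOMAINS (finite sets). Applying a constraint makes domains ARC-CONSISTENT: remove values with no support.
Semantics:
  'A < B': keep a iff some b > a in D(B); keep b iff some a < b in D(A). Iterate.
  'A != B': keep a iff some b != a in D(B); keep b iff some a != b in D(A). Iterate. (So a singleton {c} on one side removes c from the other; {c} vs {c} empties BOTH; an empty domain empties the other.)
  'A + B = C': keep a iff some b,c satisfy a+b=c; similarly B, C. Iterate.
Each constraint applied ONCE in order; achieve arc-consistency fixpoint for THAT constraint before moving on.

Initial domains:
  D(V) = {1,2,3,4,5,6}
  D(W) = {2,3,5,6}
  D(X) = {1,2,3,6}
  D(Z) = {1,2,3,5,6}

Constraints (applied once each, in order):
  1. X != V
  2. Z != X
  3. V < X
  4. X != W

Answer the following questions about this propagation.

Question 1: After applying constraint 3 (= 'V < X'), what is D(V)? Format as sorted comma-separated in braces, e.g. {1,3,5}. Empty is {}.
Constraint 1 (X != V) on D(X)={1,2,3,6} D(V)={1,2,3,4,5,6}: no change
Constraint 2 (Z != X) on D(Z)={1,2,3,5,6} D(X)={1,2,3,6}: no change
Constraint 3 (V < X) on D(V)={1,2,3,4,5,6} D(X)={1,2,3,6}: V {1,2,3,4,5,6}->{1,2,3,4,5}; X {1,2,3,6}->{2,3,6}
So after constraint 3: D(V) = {1,2,3,4,5}

Answer: {1,2,3,4,5}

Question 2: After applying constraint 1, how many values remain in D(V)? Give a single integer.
Answer: 6

Derivation:
Constraint 1 (X != V) on D(X)={1,2,3,6} D(V)={1,2,3,4,5,6}: no change
So after constraint 1: D(V)={1,2,3,4,5,6}, size = 6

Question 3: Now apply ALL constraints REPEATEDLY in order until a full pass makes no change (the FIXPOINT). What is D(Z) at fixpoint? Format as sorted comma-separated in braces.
Answer: {1,2,3,5,6}

Derivation:
pass 0 (initial): D(Z)={1,2,3,5,6}
pass 1: V {1,2,3,4,5,6}->{1,2,3,4,5}; X {1,2,3,6}->{2,3,6}
pass 2: no change
Fixpoint after 2 passes: D(Z) = {1,2,3,5,6}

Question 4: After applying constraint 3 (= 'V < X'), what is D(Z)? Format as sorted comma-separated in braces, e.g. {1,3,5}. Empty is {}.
Answer: {1,2,3,5,6}

Derivation:
Constraint 1 (X != V) on D(X)={1,2,3,6} D(V)={1,2,3,4,5,6}: no change
Constraint 2 (Z != X) on D(Z)={1,2,3,5,6} D(X)={1,2,3,6}: no change
Constraint 3 (V < X) on D(V)={1,2,3,4,5,6} D(X)={1,2,3,6}: V {1,2,3,4,5,6}->{1,2,3,4,5}; X {1,2,3,6}->{2,3,6}
So after constraint 3: D(Z) = {1,2,3,5,6}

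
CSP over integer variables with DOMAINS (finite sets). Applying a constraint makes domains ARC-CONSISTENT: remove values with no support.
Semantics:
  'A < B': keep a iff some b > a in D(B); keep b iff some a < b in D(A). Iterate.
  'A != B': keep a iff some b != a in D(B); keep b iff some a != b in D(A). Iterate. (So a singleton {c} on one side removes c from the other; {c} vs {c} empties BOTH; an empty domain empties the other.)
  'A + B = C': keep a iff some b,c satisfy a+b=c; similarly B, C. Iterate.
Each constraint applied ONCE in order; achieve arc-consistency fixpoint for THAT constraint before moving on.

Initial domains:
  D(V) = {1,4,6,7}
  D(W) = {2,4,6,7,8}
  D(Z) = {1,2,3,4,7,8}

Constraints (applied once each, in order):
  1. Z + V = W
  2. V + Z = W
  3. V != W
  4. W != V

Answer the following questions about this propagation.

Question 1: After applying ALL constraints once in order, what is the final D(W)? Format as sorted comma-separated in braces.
Answer: {2,4,6,7,8}

Derivation:
Constraint 1 (Z + V = W) on D(Z)={1,2,3,4,7,8} D(V)={1,4,6,7} D(W)={2,4,6,7,8}: Z {1,2,3,4,7,8}->{1,2,3,4,7}
Constraint 2 (V + Z = W) on D(V)={1,4,6,7} D(Z)={1,2,3,4,7} D(W)={2,4,6,7,8}: no change
Constraint 3 (V != W) on D(V)={1,4,6,7} D(W)={2,4,6,7,8}: no change
Constraint 4 (W != V) on D(W)={2,4,6,7,8} D(V)={1,4,6,7}: no change
So after all 4 constraints: D(W) = {2,4,6,7,8}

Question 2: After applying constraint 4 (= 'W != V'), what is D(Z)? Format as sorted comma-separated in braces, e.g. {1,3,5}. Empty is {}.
Answer: {1,2,3,4,7}

Derivation:
Constraint 1 (Z + V = W) on D(Z)={1,2,3,4,7,8} D(V)={1,4,6,7} D(W)={2,4,6,7,8}: Z {1,2,3,4,7,8}->{1,2,3,4,7}
Constraint 2 (V + Z = W) on D(V)={1,4,6,7} D(Z)={1,2,3,4,7} D(W)={2,4,6,7,8}: no change
Constraint 3 (V != W) on D(V)={1,4,6,7} D(W)={2,4,6,7,8}: no change
Constraint 4 (W != V) on D(W)={2,4,6,7,8} D(V)={1,4,6,7}: no change
So after constraint 4: D(Z) = {1,2,3,4,7}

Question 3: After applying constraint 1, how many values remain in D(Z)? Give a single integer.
Answer: 5

Derivation:
Constraint 1 (Z + V = W) on D(Z)={1,2,3,4,7,8} D(V)={1,4,6,7} D(W)={2,4,6,7,8}: Z {1,2,3,4,7,8}->{1,2,3,4,7}
So after constraint 1: D(Z)={1,2,3,4,7}, size = 5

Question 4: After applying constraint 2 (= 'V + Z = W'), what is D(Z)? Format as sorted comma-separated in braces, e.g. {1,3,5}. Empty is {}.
Constraint 1 (Z + V = W) on D(Z)={1,2,3,4,7,8} D(V)={1,4,6,7} D(W)={2,4,6,7,8}: Z {1,2,3,4,7,8}->{1,2,3,4,7}
Constraint 2 (V + Z = W) on D(V)={1,4,6,7} D(Z)={1,2,3,4,7} D(W)={2,4,6,7,8}: no change
So after constraint 2: D(Z) = {1,2,3,4,7}

Answer: {1,2,3,4,7}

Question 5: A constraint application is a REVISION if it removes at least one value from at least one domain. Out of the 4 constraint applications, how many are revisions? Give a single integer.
Constraint 1 (Z + V = W) on D(Z)={1,2,3,4,7,8} D(V)={1,4,6,7} D(W)={2,4,6,7,8}: Z {1,2,3,4,7,8}->{1,2,3,4,7} => REVISION
Constraint 2 (V + Z = W) on D(V)={1,4,6,7} D(Z)={1,2,3,4,7} D(W)={2,4,6,7,8}: no change => not a revision
Constraint 3 (V != W) on D(V)={1,4,6,7} D(W)={2,4,6,7,8}: no change => not a revision
Constraint 4 (W != V) on D(W)={2,4,6,7,8} D(V)={1,4,6,7}: no change => not a revision
Total revisions = 1

Answer: 1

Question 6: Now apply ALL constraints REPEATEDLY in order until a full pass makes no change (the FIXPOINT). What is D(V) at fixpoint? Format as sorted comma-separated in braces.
pass 0 (initial): D(V)={1,4,6,7}
pass 1: Z {1,2,3,4,7,8}->{1,2,3,4,7}
pass 2: no change
Fixpoint after 2 passes: D(V) = {1,4,6,7}

Answer: {1,4,6,7}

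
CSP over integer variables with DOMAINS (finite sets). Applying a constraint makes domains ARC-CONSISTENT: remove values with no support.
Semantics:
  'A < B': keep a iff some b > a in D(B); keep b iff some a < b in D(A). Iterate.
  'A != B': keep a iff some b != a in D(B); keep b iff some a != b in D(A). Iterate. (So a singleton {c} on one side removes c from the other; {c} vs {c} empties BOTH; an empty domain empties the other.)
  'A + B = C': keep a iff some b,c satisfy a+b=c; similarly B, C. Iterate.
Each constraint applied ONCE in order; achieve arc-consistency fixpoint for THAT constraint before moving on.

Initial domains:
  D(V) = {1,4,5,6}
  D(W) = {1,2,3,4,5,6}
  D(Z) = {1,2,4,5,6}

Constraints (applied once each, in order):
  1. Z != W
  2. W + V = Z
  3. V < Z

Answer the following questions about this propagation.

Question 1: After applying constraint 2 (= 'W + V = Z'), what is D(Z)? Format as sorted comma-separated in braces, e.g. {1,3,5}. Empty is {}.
Constraint 1 (Z != W) on D(Z)={1,2,4,5,6} D(W)={1,2,3,4,5,6}: no change
Constraint 2 (W + V = Z) on D(W)={1,2,3,4,5,6} D(V)={1,4,5,6} D(Z)={1,2,4,5,6}: W {1,2,3,4,5,6}->{1,2,3,4,5}; V {1,4,5,6}->{1,4,5}; Z {1,2,4,5,6}->{2,4,5,6}
So after constraint 2: D(Z) = {2,4,5,6}

Answer: {2,4,5,6}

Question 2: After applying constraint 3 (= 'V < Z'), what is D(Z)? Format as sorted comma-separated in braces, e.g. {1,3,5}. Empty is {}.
Answer: {2,4,5,6}

Derivation:
Constraint 1 (Z != W) on D(Z)={1,2,4,5,6} D(W)={1,2,3,4,5,6}: no change
Constraint 2 (W + V = Z) on D(W)={1,2,3,4,5,6} D(V)={1,4,5,6} D(Z)={1,2,4,5,6}: W {1,2,3,4,5,6}->{1,2,3,4,5}; V {1,4,5,6}->{1,4,5}; Z {1,2,4,5,6}->{2,4,5,6}
Constraint 3 (V < Z) on D(V)={1,4,5} D(Z)={2,4,5,6}: no change
So after constraint 3: D(Z) = {2,4,5,6}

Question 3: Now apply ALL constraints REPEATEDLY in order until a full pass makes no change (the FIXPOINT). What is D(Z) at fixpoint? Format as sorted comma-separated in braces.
Answer: {2,4,5,6}

Derivation:
pass 0 (initial): D(Z)={1,2,4,5,6}
pass 1: V {1,4,5,6}->{1,4,5}; W {1,2,3,4,5,6}->{1,2,3,4,5}; Z {1,2,4,5,6}->{2,4,5,6}
pass 2: no change
Fixpoint after 2 passes: D(Z) = {2,4,5,6}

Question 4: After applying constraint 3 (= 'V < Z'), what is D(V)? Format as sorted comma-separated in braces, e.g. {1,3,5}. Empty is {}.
Constraint 1 (Z != W) on D(Z)={1,2,4,5,6} D(W)={1,2,3,4,5,6}: no change
Constraint 2 (W + V = Z) on D(W)={1,2,3,4,5,6} D(V)={1,4,5,6} D(Z)={1,2,4,5,6}: W {1,2,3,4,5,6}->{1,2,3,4,5}; V {1,4,5,6}->{1,4,5}; Z {1,2,4,5,6}->{2,4,5,6}
Constraint 3 (V < Z) on D(V)={1,4,5} D(Z)={2,4,5,6}: no change
So after constraint 3: D(V) = {1,4,5}

Answer: {1,4,5}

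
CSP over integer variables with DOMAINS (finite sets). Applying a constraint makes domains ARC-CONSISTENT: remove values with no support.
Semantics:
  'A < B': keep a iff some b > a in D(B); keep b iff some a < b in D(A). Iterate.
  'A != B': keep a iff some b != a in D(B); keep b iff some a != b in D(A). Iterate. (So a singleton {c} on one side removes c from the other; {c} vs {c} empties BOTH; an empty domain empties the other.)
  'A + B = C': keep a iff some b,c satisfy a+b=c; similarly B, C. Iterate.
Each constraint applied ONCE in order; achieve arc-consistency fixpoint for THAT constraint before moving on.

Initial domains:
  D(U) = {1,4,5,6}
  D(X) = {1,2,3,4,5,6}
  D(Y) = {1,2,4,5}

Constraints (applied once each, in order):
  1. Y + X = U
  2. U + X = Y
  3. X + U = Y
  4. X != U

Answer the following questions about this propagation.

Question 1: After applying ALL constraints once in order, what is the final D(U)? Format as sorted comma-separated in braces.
Constraint 1 (Y + X = U) on D(Y)={1,2,4,5} D(X)={1,2,3,4,5,6} D(U)={1,4,5,6}: X {1,2,3,4,5,6}->{1,2,3,4,5}; U {1,4,5,6}->{4,5,6}
Constraint 2 (U + X = Y) on D(U)={4,5,6} D(X)={1,2,3,4,5} D(Y)={1,2,4,5}: U {4,5,6}->{4}; X {1,2,3,4,5}->{1}; Y {1,2,4,5}->{5}
Constraint 3 (X + U = Y) on D(X)={1} D(U)={4} D(Y)={5}: no change
Constraint 4 (X != U) on D(X)={1} D(U)={4}: no change
So after all 4 constraints: D(U) = {4}

Answer: {4}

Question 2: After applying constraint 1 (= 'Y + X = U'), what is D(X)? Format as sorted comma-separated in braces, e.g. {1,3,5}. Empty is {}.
Answer: {1,2,3,4,5}

Derivation:
Constraint 1 (Y + X = U) on D(Y)={1,2,4,5} D(X)={1,2,3,4,5,6} D(U)={1,4,5,6}: X {1,2,3,4,5,6}->{1,2,3,4,5}; U {1,4,5,6}->{4,5,6}
So after constraint 1: D(X) = {1,2,3,4,5}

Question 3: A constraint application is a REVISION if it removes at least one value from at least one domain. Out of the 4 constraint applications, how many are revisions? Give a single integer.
Constraint 1 (Y + X = U) on D(Y)={1,2,4,5} D(X)={1,2,3,4,5,6} D(U)={1,4,5,6}: X {1,2,3,4,5,6}->{1,2,3,4,5}; U {1,4,5,6}->{4,5,6} => REVISION
Constraint 2 (U + X = Y) on D(U)={4,5,6} D(X)={1,2,3,4,5} D(Y)={1,2,4,5}: U {4,5,6}->{4}; X {1,2,3,4,5}->{1}; Y {1,2,4,5}->{5} => REVISION
Constraint 3 (X + U = Y) on D(X)={1} D(U)={4} D(Y)={5}: no change => not a revision
Constraint 4 (X != U) on D(X)={1} D(U)={4}: no change => not a revision
Total revisions = 2

Answer: 2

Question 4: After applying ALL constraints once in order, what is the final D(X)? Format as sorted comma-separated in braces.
Answer: {1}

Derivation:
Constraint 1 (Y + X = U) on D(Y)={1,2,4,5} D(X)={1,2,3,4,5,6} D(U)={1,4,5,6}: X {1,2,3,4,5,6}->{1,2,3,4,5}; U {1,4,5,6}->{4,5,6}
Constraint 2 (U + X = Y) on D(U)={4,5,6} D(X)={1,2,3,4,5} D(Y)={1,2,4,5}: U {4,5,6}->{4}; X {1,2,3,4,5}->{1}; Y {1,2,4,5}->{5}
Constraint 3 (X + U = Y) on D(X)={1} D(U)={4} D(Y)={5}: no change
Constraint 4 (X != U) on D(X)={1} D(U)={4}: no change
So after all 4 constraints: D(X) = {1}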